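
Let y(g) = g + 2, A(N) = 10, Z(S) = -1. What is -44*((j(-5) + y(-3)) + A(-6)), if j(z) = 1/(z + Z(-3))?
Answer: -1166/3 ≈ -388.67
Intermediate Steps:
j(z) = 1/(-1 + z) (j(z) = 1/(z - 1) = 1/(-1 + z))
y(g) = 2 + g
-44*((j(-5) + y(-3)) + A(-6)) = -44*((1/(-1 - 5) + (2 - 3)) + 10) = -44*((1/(-6) - 1) + 10) = -44*((-⅙ - 1) + 10) = -44*(-7/6 + 10) = -44*53/6 = -1166/3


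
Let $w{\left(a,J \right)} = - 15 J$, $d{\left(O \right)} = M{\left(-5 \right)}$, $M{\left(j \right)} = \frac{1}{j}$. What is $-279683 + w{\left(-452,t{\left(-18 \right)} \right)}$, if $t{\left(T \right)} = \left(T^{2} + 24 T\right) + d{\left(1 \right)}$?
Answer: $-278060$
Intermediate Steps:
$d{\left(O \right)} = - \frac{1}{5}$ ($d{\left(O \right)} = \frac{1}{-5} = - \frac{1}{5}$)
$t{\left(T \right)} = - \frac{1}{5} + T^{2} + 24 T$ ($t{\left(T \right)} = \left(T^{2} + 24 T\right) - \frac{1}{5} = - \frac{1}{5} + T^{2} + 24 T$)
$-279683 + w{\left(-452,t{\left(-18 \right)} \right)} = -279683 - 15 \left(- \frac{1}{5} + \left(-18\right)^{2} + 24 \left(-18\right)\right) = -279683 - 15 \left(- \frac{1}{5} + 324 - 432\right) = -279683 - -1623 = -279683 + 1623 = -278060$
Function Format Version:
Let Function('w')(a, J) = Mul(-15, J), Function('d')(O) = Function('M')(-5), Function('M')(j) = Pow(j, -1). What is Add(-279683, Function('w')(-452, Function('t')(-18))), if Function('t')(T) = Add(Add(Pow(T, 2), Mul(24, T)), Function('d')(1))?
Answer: -278060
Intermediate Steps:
Function('d')(O) = Rational(-1, 5) (Function('d')(O) = Pow(-5, -1) = Rational(-1, 5))
Function('t')(T) = Add(Rational(-1, 5), Pow(T, 2), Mul(24, T)) (Function('t')(T) = Add(Add(Pow(T, 2), Mul(24, T)), Rational(-1, 5)) = Add(Rational(-1, 5), Pow(T, 2), Mul(24, T)))
Add(-279683, Function('w')(-452, Function('t')(-18))) = Add(-279683, Mul(-15, Add(Rational(-1, 5), Pow(-18, 2), Mul(24, -18)))) = Add(-279683, Mul(-15, Add(Rational(-1, 5), 324, -432))) = Add(-279683, Mul(-15, Rational(-541, 5))) = Add(-279683, 1623) = -278060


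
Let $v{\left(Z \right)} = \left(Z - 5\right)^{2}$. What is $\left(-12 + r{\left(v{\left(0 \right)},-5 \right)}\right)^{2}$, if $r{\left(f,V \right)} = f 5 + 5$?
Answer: $13924$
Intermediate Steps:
$v{\left(Z \right)} = \left(-5 + Z\right)^{2}$
$r{\left(f,V \right)} = 5 + 5 f$ ($r{\left(f,V \right)} = 5 f + 5 = 5 + 5 f$)
$\left(-12 + r{\left(v{\left(0 \right)},-5 \right)}\right)^{2} = \left(-12 + \left(5 + 5 \left(-5 + 0\right)^{2}\right)\right)^{2} = \left(-12 + \left(5 + 5 \left(-5\right)^{2}\right)\right)^{2} = \left(-12 + \left(5 + 5 \cdot 25\right)\right)^{2} = \left(-12 + \left(5 + 125\right)\right)^{2} = \left(-12 + 130\right)^{2} = 118^{2} = 13924$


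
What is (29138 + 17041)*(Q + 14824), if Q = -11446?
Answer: 155992662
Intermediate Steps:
(29138 + 17041)*(Q + 14824) = (29138 + 17041)*(-11446 + 14824) = 46179*3378 = 155992662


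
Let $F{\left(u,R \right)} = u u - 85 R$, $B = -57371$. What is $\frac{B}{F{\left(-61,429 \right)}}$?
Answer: $\frac{57371}{32744} \approx 1.7521$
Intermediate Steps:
$F{\left(u,R \right)} = u^{2} - 85 R$
$\frac{B}{F{\left(-61,429 \right)}} = - \frac{57371}{\left(-61\right)^{2} - 36465} = - \frac{57371}{3721 - 36465} = - \frac{57371}{-32744} = \left(-57371\right) \left(- \frac{1}{32744}\right) = \frac{57371}{32744}$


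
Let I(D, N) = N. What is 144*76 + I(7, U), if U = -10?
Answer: 10934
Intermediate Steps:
144*76 + I(7, U) = 144*76 - 10 = 10944 - 10 = 10934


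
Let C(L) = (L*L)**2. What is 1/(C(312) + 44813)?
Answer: 1/9475899149 ≈ 1.0553e-10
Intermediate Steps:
C(L) = L**4 (C(L) = (L**2)**2 = L**4)
1/(C(312) + 44813) = 1/(312**4 + 44813) = 1/(9475854336 + 44813) = 1/9475899149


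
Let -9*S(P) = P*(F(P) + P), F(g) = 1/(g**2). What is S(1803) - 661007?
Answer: -16587369217/16227 ≈ -1.0222e+6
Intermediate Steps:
F(g) = g**(-2)
S(P) = -P*(P + P**(-2))/9 (S(P) = -P*(P**(-2) + P)/9 = -P*(P + P**(-2))/9)
S(1803) - 661007 = (1/9)*(-1 - 1*1803**3)/1803 - 661007 = (1/9)*(1/1803)*(-1 - 1*5861208627) - 661007 = (1/9)*(1/1803)*(-1 - 5861208627) - 661007 = (1/9)*(1/1803)*(-5861208628) - 661007 = -5861208628/16227 - 661007 = -16587369217/16227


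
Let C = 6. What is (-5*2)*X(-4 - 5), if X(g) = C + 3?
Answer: -90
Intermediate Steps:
X(g) = 9 (X(g) = 6 + 3 = 9)
(-5*2)*X(-4 - 5) = -5*2*9 = -10*9 = -90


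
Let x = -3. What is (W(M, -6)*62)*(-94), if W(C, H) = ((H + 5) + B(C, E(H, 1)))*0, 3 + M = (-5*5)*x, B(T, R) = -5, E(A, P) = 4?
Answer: 0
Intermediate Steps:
M = 72 (M = -3 - 5*5*(-3) = -3 - 25*(-3) = -3 + 75 = 72)
W(C, H) = 0 (W(C, H) = ((H + 5) - 5)*0 = ((5 + H) - 5)*0 = H*0 = 0)
(W(M, -6)*62)*(-94) = (0*62)*(-94) = 0*(-94) = 0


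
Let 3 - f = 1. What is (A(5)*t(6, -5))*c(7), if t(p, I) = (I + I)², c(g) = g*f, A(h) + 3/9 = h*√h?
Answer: -1400/3 + 7000*√5 ≈ 15186.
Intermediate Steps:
f = 2 (f = 3 - 1*1 = 3 - 1 = 2)
A(h) = -⅓ + h^(3/2) (A(h) = -⅓ + h*√h = -⅓ + h^(3/2))
c(g) = 2*g (c(g) = g*2 = 2*g)
t(p, I) = 4*I² (t(p, I) = (2*I)² = 4*I²)
(A(5)*t(6, -5))*c(7) = ((-⅓ + 5^(3/2))*(4*(-5)²))*(2*7) = ((-⅓ + 5*√5)*(4*25))*14 = ((-⅓ + 5*√5)*100)*14 = (-100/3 + 500*√5)*14 = -1400/3 + 7000*√5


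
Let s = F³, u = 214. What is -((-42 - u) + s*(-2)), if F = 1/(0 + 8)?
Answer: 65537/256 ≈ 256.00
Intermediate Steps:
F = ⅛ (F = 1/8 = ⅛ ≈ 0.12500)
s = 1/512 (s = (⅛)³ = 1/512 ≈ 0.0019531)
-((-42 - u) + s*(-2)) = -((-42 - 1*214) + (1/512)*(-2)) = -((-42 - 214) - 1/256) = -(-256 - 1/256) = -1*(-65537/256) = 65537/256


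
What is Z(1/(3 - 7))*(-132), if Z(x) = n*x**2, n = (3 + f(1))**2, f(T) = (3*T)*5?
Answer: -2673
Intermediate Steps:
f(T) = 15*T
n = 324 (n = (3 + 15*1)**2 = (3 + 15)**2 = 18**2 = 324)
Z(x) = 324*x**2
Z(1/(3 - 7))*(-132) = (324*(1/(3 - 7))**2)*(-132) = (324*(1/(-4))**2)*(-132) = (324*(-1/4)**2)*(-132) = (324*(1/16))*(-132) = (81/4)*(-132) = -2673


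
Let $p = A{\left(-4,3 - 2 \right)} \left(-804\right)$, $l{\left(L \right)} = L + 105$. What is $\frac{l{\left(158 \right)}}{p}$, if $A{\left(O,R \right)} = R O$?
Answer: $\frac{263}{3216} \approx 0.081779$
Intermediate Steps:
$l{\left(L \right)} = 105 + L$
$A{\left(O,R \right)} = O R$
$p = 3216$ ($p = - 4 \left(3 - 2\right) \left(-804\right) = \left(-4\right) 1 \left(-804\right) = \left(-4\right) \left(-804\right) = 3216$)
$\frac{l{\left(158 \right)}}{p} = \frac{105 + 158}{3216} = 263 \cdot \frac{1}{3216} = \frac{263}{3216}$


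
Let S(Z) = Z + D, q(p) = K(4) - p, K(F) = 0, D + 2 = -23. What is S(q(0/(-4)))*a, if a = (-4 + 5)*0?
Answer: 0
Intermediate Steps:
D = -25 (D = -2 - 23 = -25)
q(p) = -p (q(p) = 0 - p = -p)
a = 0 (a = 1*0 = 0)
S(Z) = -25 + Z (S(Z) = Z - 25 = -25 + Z)
S(q(0/(-4)))*a = (-25 - 0/(-4))*0 = (-25 - 0*(-1)/4)*0 = (-25 - 1*0)*0 = (-25 + 0)*0 = -25*0 = 0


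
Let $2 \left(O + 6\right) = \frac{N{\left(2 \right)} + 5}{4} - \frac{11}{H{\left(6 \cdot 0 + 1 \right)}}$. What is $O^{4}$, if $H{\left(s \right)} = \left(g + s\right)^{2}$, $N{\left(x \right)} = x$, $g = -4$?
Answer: $\frac{29093783761}{26873856} \approx 1082.6$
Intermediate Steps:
$H{\left(s \right)} = \left(-4 + s\right)^{2}$
$O = - \frac{413}{72}$ ($O = -6 + \frac{\frac{2 + 5}{4} - \frac{11}{\left(-4 + \left(6 \cdot 0 + 1\right)\right)^{2}}}{2} = -6 + \frac{7 \cdot \frac{1}{4} - \frac{11}{\left(-4 + \left(0 + 1\right)\right)^{2}}}{2} = -6 + \frac{\frac{7}{4} - \frac{11}{\left(-4 + 1\right)^{2}}}{2} = -6 + \frac{\frac{7}{4} - \frac{11}{\left(-3\right)^{2}}}{2} = -6 + \frac{\frac{7}{4} - \frac{11}{9}}{2} = -6 + \frac{1}{2} \cdot \frac{19}{36} = -6 + \frac{19}{72} = - \frac{413}{72} \approx -5.7361$)
$O^{4} = \left(- \frac{413}{72}\right)^{4} = \frac{29093783761}{26873856}$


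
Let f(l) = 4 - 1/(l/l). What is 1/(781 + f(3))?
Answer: 1/784 ≈ 0.0012755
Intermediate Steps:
f(l) = 3 (f(l) = 4 - 1/1 = 4 - 1*1 = 4 - 1 = 3)
1/(781 + f(3)) = 1/(781 + 3) = 1/784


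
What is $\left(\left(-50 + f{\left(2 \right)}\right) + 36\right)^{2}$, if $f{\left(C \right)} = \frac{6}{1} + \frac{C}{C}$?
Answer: $49$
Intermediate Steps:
$f{\left(C \right)} = 7$ ($f{\left(C \right)} = 6 \cdot 1 + 1 = 6 + 1 = 7$)
$\left(\left(-50 + f{\left(2 \right)}\right) + 36\right)^{2} = \left(\left(-50 + 7\right) + 36\right)^{2} = \left(-43 + 36\right)^{2} = \left(-7\right)^{2} = 49$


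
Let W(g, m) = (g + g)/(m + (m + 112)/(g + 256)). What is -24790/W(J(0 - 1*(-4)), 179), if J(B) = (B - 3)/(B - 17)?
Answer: 32190261220/1109 ≈ 2.9026e+7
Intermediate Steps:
J(B) = (-3 + B)/(-17 + B)
W(g, m) = 2*g/(m + (112 + m)/(256 + g)) (W(g, m) = (2*g)/(m + (112 + m)/(256 + g)) = 2*g/(m + (112 + m)/(256 + g)))
-24790/W(J(0 - 1*(-4)), 179) = -24790*(-17 + (0 - 1*(-4)))*(112 + 257*179 + ((-3 + (0 - 1*(-4)))/(-17 + (0 - 1*(-4))))*179)/(2*(-3 + (0 - 1*(-4)))*(256 + (-3 + (0 - 1*(-4)))/(-17 + (0 - 1*(-4))))) = -24790*(-17 + (0 + 4))*(112 + 46003 + ((-3 + (0 + 4))/(-17 + (0 + 4)))*179)/(2*(-3 + (0 + 4))*(256 + (-3 + (0 + 4))/(-17 + (0 + 4)))) = -24790*(-17 + 4)*(112 + 46003 + ((-3 + 4)/(-17 + 4))*179)/(2*(-3 + 4)*(256 + (-3 + 4)/(-17 + 4))) = -24790*(-13*(112 + 46003 + (1/(-13))*179)/(2*(256 + 1/(-13)))) = -24790*(-13*(112 + 46003 - 1/13*1*179)/(2*(256 - 1/13*1))) = -24790*(-13*(112 + 46003 - 1/13*179)/(2*(256 - 1/13))) = -24790/(2*(-1/13)*(3327/13)/(112 + 46003 - 179/13)) = -24790/(2*(-1/13)*(3327/13)/(599316/13)) = -24790/(2*(-1/13)*(13/599316)*(3327/13)) = -24790/(-1109/1298518) = -24790*(-1298518/1109) = 32190261220/1109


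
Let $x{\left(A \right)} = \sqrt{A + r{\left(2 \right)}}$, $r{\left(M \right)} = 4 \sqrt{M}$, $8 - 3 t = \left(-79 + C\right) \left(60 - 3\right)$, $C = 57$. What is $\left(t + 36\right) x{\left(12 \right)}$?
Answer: $\frac{2740 \sqrt{3 + \sqrt{2}}}{3} \approx 1918.9$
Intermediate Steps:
$t = \frac{1262}{3}$ ($t = \frac{8}{3} - \frac{\left(-79 + 57\right) \left(60 - 3\right)}{3} = \frac{8}{3} - \frac{\left(-22\right) 57}{3} = \frac{8}{3} - -418 = \frac{8}{3} + 418 = \frac{1262}{3} \approx 420.67$)
$x{\left(A \right)} = \sqrt{A + 4 \sqrt{2}}$
$\left(t + 36\right) x{\left(12 \right)} = \left(\frac{1262}{3} + 36\right) \sqrt{12 + 4 \sqrt{2}} = \frac{1370 \sqrt{12 + 4 \sqrt{2}}}{3}$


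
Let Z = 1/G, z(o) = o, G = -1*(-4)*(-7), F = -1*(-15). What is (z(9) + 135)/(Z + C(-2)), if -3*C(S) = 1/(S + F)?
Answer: -157248/67 ≈ -2347.0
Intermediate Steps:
F = 15
G = -28 (G = 4*(-7) = -28)
C(S) = -1/(3*(15 + S)) (C(S) = -1/(3*(S + 15)) = -1/(3*(15 + S)))
Z = -1/28 (Z = 1/(-28) = -1/28 ≈ -0.035714)
(z(9) + 135)/(Z + C(-2)) = (9 + 135)/(-1/28 - 1/(45 + 3*(-2))) = 144/(-1/28 - 1/(45 - 6)) = 144/(-1/28 - 1/39) = 144/(-67/1092) = 144*(-1092/67) = -157248/67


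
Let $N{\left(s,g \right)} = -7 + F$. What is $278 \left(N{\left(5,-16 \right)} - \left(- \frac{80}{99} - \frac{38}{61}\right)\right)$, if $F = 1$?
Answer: $- \frac{7670576}{6039} \approx -1270.2$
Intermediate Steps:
$N{\left(s,g \right)} = -6$ ($N{\left(s,g \right)} = -7 + 1 = -6$)
$278 \left(N{\left(5,-16 \right)} - \left(- \frac{80}{99} - \frac{38}{61}\right)\right) = 278 \left(-6 - \left(- \frac{80}{99} - \frac{38}{61}\right)\right) = 278 \left(-6 - - \frac{8642}{6039}\right) = 278 \left(-6 + \left(\frac{38}{61} + \frac{80}{99}\right)\right) = 278 \left(-6 + \frac{8642}{6039}\right) = 278 \left(- \frac{27592}{6039}\right) = - \frac{7670576}{6039}$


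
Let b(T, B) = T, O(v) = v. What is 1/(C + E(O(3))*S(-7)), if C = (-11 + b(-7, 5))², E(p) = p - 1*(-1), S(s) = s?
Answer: 1/296 ≈ 0.0033784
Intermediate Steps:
E(p) = 1 + p (E(p) = p + 1 = 1 + p)
C = 324 (C = (-11 - 7)² = (-18)² = 324)
1/(C + E(O(3))*S(-7)) = 1/(324 + (1 + 3)*(-7)) = 1/(324 + 4*(-7)) = 1/(324 - 28) = 1/296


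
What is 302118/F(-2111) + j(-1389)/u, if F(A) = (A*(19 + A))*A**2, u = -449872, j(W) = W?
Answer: 6833934214966281/2213376794191016336 ≈ 0.0030876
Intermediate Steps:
F(A) = A**3*(19 + A)
302118/F(-2111) + j(-1389)/u = 302118/(((-2111)**3*(19 - 2111))) - 1389/(-449872) = 302118/((-9407293631*(-2092))) - 1389*(-1/449872) = 302118/19680058276052 + 1389/449872 = 302118*(1/19680058276052) + 1389/449872 = 151059/9840029138026 + 1389/449872 = 6833934214966281/2213376794191016336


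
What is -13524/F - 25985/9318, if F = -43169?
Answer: -20321017/8209158 ≈ -2.4754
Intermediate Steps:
-13524/F - 25985/9318 = -13524/(-43169) - 25985/9318 = -13524*(-1/43169) - 25985*1/9318 = 276/881 - 25985/9318 = -20321017/8209158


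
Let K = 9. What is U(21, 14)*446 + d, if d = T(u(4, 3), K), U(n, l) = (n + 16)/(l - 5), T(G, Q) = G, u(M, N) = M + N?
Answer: 16565/9 ≈ 1840.6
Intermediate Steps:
U(n, l) = (16 + n)/(-5 + l)
d = 7 (d = 4 + 3 = 7)
U(21, 14)*446 + d = ((16 + 21)/(-5 + 14))*446 + 7 = (37/9)*446 + 7 = 16502/9 + 7 = 16565/9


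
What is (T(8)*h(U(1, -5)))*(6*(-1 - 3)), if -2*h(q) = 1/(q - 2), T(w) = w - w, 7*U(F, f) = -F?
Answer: 0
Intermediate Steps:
U(F, f) = -F/7 (U(F, f) = (-F)/7 = -F/7)
T(w) = 0
h(q) = -1/(2*(-2 + q)) (h(q) = -1/(2*(q - 2)) = -1/(2*(-2 + q)))
(T(8)*h(U(1, -5)))*(6*(-1 - 3)) = (0*(-1/(-4 + 2*(-1/7*1))))*(6*(-1 - 3)) = (0*(-1/(-4 + 2*(-1/7))))*(6*(-4)) = (0*(-1/(-4 - 2/7)))*(-24) = (0*(-1/(-30/7)))*(-24) = (0*(-1*(-7/30)))*(-24) = (0*(7/30))*(-24) = 0*(-24) = 0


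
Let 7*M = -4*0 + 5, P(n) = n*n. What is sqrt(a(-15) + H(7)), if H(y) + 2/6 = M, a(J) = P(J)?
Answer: sqrt(99393)/21 ≈ 15.013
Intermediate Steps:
P(n) = n**2
a(J) = J**2
M = 5/7 (M = (-4*0 + 5)/7 = (0 + 5)/7 = (1/7)*5 = 5/7 ≈ 0.71429)
H(y) = 8/21 (H(y) = -1/3 + 5/7 = 8/21)
sqrt(a(-15) + H(7)) = sqrt((-15)**2 + 8/21) = sqrt(225 + 8/21) = sqrt(4733/21) = sqrt(99393)/21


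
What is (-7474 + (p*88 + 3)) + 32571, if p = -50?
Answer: 20700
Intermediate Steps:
(-7474 + (p*88 + 3)) + 32571 = (-7474 + (-50*88 + 3)) + 32571 = (-7474 + (-4400 + 3)) + 32571 = (-7474 - 4397) + 32571 = -11871 + 32571 = 20700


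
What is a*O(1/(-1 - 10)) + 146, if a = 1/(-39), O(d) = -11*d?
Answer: 5693/39 ≈ 145.97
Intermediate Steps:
a = -1/39 ≈ -0.025641
a*O(1/(-1 - 10)) + 146 = -(-11)/(39*(-1 - 10)) + 146 = -(-11)/(39*(-11)) + 146 = -(-11)*(-1)/(39*11) + 146 = -1/39*1 + 146 = -1/39 + 146 = 5693/39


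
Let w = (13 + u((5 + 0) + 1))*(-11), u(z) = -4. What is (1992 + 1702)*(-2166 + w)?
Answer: -8366910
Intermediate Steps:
w = -99 (w = (13 - 4)*(-11) = 9*(-11) = -99)
(1992 + 1702)*(-2166 + w) = (1992 + 1702)*(-2166 - 99) = 3694*(-2265) = -8366910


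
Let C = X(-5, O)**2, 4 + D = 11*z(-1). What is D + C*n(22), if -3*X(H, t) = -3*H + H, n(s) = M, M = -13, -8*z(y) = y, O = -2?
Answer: -10589/72 ≈ -147.07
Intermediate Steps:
z(y) = -y/8
n(s) = -13
X(H, t) = 2*H/3 (X(H, t) = -(-3*H + H)/3 = -(-2)*H/3 = 2*H/3)
D = -21/8 (D = -4 + 11*(-1/8*(-1)) = -4 + 11*(1/8) = -4 + 11/8 = -21/8 ≈ -2.6250)
C = 100/9 (C = ((2/3)*(-5))**2 = (-10/3)**2 = 100/9 ≈ 11.111)
D + C*n(22) = -21/8 + (100/9)*(-13) = -21/8 - 1300/9 = -10589/72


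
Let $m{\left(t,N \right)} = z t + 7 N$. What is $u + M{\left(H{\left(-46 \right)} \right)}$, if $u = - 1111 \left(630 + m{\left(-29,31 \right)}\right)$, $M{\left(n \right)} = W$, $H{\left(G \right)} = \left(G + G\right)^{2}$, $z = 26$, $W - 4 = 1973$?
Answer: $-101346$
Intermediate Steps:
$W = 1977$ ($W = 4 + 1973 = 1977$)
$H{\left(G \right)} = 4 G^{2}$ ($H{\left(G \right)} = \left(2 G\right)^{2} = 4 G^{2}$)
$m{\left(t,N \right)} = 7 N + 26 t$ ($m{\left(t,N \right)} = 26 t + 7 N = 7 N + 26 t$)
$M{\left(n \right)} = 1977$
$u = -103323$ ($u = - 1111 \left(630 + \left(7 \cdot 31 + 26 \left(-29\right)\right)\right) = - 1111 \left(630 + \left(217 - 754\right)\right) = - 1111 \left(630 - 537\right) = \left(-1111\right) 93 = -103323$)
$u + M{\left(H{\left(-46 \right)} \right)} = -103323 + 1977 = -101346$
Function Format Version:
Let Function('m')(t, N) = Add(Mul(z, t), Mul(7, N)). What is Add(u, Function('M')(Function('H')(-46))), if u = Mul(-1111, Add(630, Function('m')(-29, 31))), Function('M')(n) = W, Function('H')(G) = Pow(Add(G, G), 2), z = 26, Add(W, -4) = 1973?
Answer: -101346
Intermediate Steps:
W = 1977 (W = Add(4, 1973) = 1977)
Function('H')(G) = Mul(4, Pow(G, 2)) (Function('H')(G) = Pow(Mul(2, G), 2) = Mul(4, Pow(G, 2)))
Function('m')(t, N) = Add(Mul(7, N), Mul(26, t)) (Function('m')(t, N) = Add(Mul(26, t), Mul(7, N)) = Add(Mul(7, N), Mul(26, t)))
Function('M')(n) = 1977
u = -103323 (u = Mul(-1111, Add(630, Add(Mul(7, 31), Mul(26, -29)))) = Mul(-1111, Add(630, Add(217, -754))) = Mul(-1111, Add(630, -537)) = Mul(-1111, 93) = -103323)
Add(u, Function('M')(Function('H')(-46))) = Add(-103323, 1977) = -101346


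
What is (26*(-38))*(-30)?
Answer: 29640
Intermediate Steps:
(26*(-38))*(-30) = -988*(-30) = 29640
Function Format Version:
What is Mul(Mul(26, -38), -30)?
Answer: 29640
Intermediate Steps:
Mul(Mul(26, -38), -30) = Mul(-988, -30) = 29640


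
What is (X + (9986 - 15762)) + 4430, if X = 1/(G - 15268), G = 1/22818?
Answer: -468926532976/348385223 ≈ -1346.0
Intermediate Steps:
G = 1/22818 ≈ 4.3825e-5
X = -22818/348385223 (X = 1/(1/22818 - 15268) = 1/(-348385223/22818) = -22818/348385223 ≈ -6.5496e-5)
(X + (9986 - 15762)) + 4430 = (-22818/348385223 + (9986 - 15762)) + 4430 = (-22818/348385223 - 5776) + 4430 = -2012273070866/348385223 + 4430 = -468926532976/348385223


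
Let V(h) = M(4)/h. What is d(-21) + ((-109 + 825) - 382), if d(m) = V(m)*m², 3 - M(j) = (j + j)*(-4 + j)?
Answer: 271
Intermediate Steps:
M(j) = 3 - 2*j*(-4 + j) (M(j) = 3 - (j + j)*(-4 + j) = 3 - 2*j*(-4 + j))
V(h) = 3/h (V(h) = (3 - 2*4² + 8*4)/h = (3 - 2*16 + 32)/h = (3 - 32 + 32)/h = 3/h)
d(m) = 3*m (d(m) = (3/m)*m² = 3*m)
d(-21) + ((-109 + 825) - 382) = 3*(-21) + ((-109 + 825) - 382) = -63 + (716 - 382) = -63 + 334 = 271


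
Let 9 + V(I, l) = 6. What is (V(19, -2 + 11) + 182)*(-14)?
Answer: -2506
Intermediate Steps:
V(I, l) = -3 (V(I, l) = -9 + 6 = -3)
(V(19, -2 + 11) + 182)*(-14) = (-3 + 182)*(-14) = 179*(-14) = -2506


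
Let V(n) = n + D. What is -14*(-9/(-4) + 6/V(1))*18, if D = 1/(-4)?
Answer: -2583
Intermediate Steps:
D = -¼ ≈ -0.25000
V(n) = -¼ + n (V(n) = n - ¼ = -¼ + n)
-14*(-9/(-4) + 6/V(1))*18 = -14*(-9/(-4) + 6/(-¼ + 1))*18 = -14*(-9*(-¼) + 6/(¾))*18 = -14*(9/4 + 6*(4/3))*18 = -14*(9/4 + 8)*18 = -14*41/4*18 = -287/2*18 = -2583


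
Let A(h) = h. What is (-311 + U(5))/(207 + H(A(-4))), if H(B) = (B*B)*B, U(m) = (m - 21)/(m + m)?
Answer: -1563/715 ≈ -2.1860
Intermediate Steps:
U(m) = (-21 + m)/(2*m) (U(m) = (-21 + m)/((2*m)) = (-21 + m)*(1/(2*m)) = (-21 + m)/(2*m))
H(B) = B**3 (H(B) = B**2*B = B**3)
(-311 + U(5))/(207 + H(A(-4))) = (-311 + (1/2)*(-21 + 5)/5)/(207 + (-4)**3) = (-311 + (1/2)*(1/5)*(-16))/(207 - 64) = (-311 - 8/5)/143 = -1563/5*1/143 = -1563/715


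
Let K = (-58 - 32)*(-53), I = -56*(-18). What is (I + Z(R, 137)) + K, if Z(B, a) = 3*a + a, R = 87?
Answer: 6326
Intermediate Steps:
I = 1008
Z(B, a) = 4*a
K = 4770 (K = -90*(-53) = 4770)
(I + Z(R, 137)) + K = (1008 + 4*137) + 4770 = (1008 + 548) + 4770 = 1556 + 4770 = 6326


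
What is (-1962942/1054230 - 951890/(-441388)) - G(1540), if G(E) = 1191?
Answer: -46172029441303/38777039270 ≈ -1190.7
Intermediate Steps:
(-1962942/1054230 - 951890/(-441388)) - G(1540) = (-1962942/1054230 - 951890/(-441388)) - 1*1191 = (-1962942*1/1054230 - 951890*(-1/441388)) - 1191 = (-327157/175705 + 475945/220694) - 1191 = 11424329267/38777039270 - 1191 = -46172029441303/38777039270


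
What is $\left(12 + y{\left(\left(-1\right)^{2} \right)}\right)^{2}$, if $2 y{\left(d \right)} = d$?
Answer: $\frac{625}{4} \approx 156.25$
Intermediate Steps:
$y{\left(d \right)} = \frac{d}{2}$
$\left(12 + y{\left(\left(-1\right)^{2} \right)}\right)^{2} = \left(12 + \frac{\left(-1\right)^{2}}{2}\right)^{2} = \left(12 + \frac{1}{2} \cdot 1\right)^{2} = \left(12 + \frac{1}{2}\right)^{2} = \left(\frac{25}{2}\right)^{2} = \frac{625}{4}$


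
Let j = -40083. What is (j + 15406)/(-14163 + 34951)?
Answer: -24677/20788 ≈ -1.1871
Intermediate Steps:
(j + 15406)/(-14163 + 34951) = (-40083 + 15406)/(-14163 + 34951) = -24677/20788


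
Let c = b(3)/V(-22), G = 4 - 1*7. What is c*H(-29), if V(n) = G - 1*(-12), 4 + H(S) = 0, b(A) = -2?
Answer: 8/9 ≈ 0.88889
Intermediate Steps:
G = -3 (G = 4 - 7 = -3)
H(S) = -4 (H(S) = -4 + 0 = -4)
V(n) = 9 (V(n) = -3 - 1*(-12) = -3 + 12 = 9)
c = -2/9 ≈ -0.22222
c*H(-29) = -2/9*(-4) = 8/9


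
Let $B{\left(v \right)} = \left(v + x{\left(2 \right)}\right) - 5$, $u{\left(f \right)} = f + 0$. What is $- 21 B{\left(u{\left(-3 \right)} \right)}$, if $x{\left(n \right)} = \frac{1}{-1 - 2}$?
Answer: $175$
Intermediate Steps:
$x{\left(n \right)} = - \frac{1}{3}$ ($x{\left(n \right)} = \frac{1}{-3} = - \frac{1}{3}$)
$u{\left(f \right)} = f$
$B{\left(v \right)} = - \frac{16}{3} + v$ ($B{\left(v \right)} = \left(v - \frac{1}{3}\right) - 5 = \left(- \frac{1}{3} + v\right) - 5 = - \frac{16}{3} + v$)
$- 21 B{\left(u{\left(-3 \right)} \right)} = - 21 \left(- \frac{16}{3} - 3\right) = \left(-21\right) \left(- \frac{25}{3}\right) = 175$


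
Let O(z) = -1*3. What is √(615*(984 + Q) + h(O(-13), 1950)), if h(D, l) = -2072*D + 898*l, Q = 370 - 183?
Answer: √2477481 ≈ 1574.0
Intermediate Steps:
Q = 187
O(z) = -3
√(615*(984 + Q) + h(O(-13), 1950)) = √(615*(984 + 187) + (-2072*(-3) + 898*1950)) = √(615*1171 + (6216 + 1751100)) = √(720165 + 1757316) = √2477481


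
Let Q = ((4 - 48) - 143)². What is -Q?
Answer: -34969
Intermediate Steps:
Q = 34969 (Q = (-44 - 143)² = (-187)² = 34969)
-Q = -1*34969 = -34969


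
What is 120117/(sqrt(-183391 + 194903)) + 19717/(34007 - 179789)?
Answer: -19717/145782 + 120117*sqrt(2878)/5756 ≈ 1119.4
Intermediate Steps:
120117/(sqrt(-183391 + 194903)) + 19717/(34007 - 179789) = 120117/(sqrt(11512)) + 19717/(-145782) = 120117/((2*sqrt(2878))) + 19717*(-1/145782) = 120117*(sqrt(2878)/5756) - 19717/145782 = 120117*sqrt(2878)/5756 - 19717/145782 = -19717/145782 + 120117*sqrt(2878)/5756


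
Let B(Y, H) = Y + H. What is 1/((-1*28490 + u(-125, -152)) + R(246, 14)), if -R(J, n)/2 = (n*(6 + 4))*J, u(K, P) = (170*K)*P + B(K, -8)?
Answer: 1/3132497 ≈ 3.1923e-7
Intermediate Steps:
B(Y, H) = H + Y
u(K, P) = -8 + K + 170*K*P (u(K, P) = (170*K)*P + (-8 + K) = 170*K*P + (-8 + K) = -8 + K + 170*K*P)
R(J, n) = -20*J*n (R(J, n) = -2*n*(6 + 4)*J = -2*n*10*J = -2*10*n*J = -20*J*n)
1/((-1*28490 + u(-125, -152)) + R(246, 14)) = 1/((-1*28490 + (-8 - 125 + 170*(-125)*(-152))) - 20*246*14) = 1/((-28490 + (-8 - 125 + 3230000)) - 68880) = 1/((-28490 + 3229867) - 68880) = 1/(3201377 - 68880) = 1/3132497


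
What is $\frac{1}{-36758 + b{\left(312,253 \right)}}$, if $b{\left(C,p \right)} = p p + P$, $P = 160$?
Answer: $\frac{1}{27411} \approx 3.6482 \cdot 10^{-5}$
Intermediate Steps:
$b{\left(C,p \right)} = 160 + p^{2}$ ($b{\left(C,p \right)} = p p + 160 = p^{2} + 160 = 160 + p^{2}$)
$\frac{1}{-36758 + b{\left(312,253 \right)}} = \frac{1}{-36758 + \left(160 + 253^{2}\right)} = \frac{1}{-36758 + \left(160 + 64009\right)} = \frac{1}{-36758 + 64169} = \frac{1}{27411}$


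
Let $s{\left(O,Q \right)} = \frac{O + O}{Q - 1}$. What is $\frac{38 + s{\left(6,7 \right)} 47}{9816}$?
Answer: $\frac{11}{818} \approx 0.013447$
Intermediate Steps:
$s{\left(O,Q \right)} = \frac{2 O}{-1 + Q}$
$\frac{38 + s{\left(6,7 \right)} 47}{9816} = \frac{38 + 2 \cdot 6 \frac{1}{-1 + 7} \cdot 47}{9816} = \left(38 + 2 \cdot 6 \cdot \frac{1}{6} \cdot 47\right) \frac{1}{9816} = \left(38 + 2 \cdot 47\right) \frac{1}{9816} = \left(38 + 94\right) \frac{1}{9816} = 132 \cdot \frac{1}{9816} = \frac{11}{818}$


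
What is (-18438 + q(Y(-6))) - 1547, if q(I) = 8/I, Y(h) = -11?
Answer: -219843/11 ≈ -19986.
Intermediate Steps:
(-18438 + q(Y(-6))) - 1547 = (-18438 + 8/(-11)) - 1547 = (-18438 + 8*(-1/11)) - 1547 = (-18438 - 8/11) - 1547 = -202826/11 - 1547 = -219843/11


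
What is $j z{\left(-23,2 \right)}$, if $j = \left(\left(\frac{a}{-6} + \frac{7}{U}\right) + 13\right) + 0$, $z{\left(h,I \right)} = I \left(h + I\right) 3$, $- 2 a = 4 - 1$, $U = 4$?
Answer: $-1890$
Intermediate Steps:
$a = - \frac{3}{2}$ ($a = - \frac{4 - 1}{2} = \left(- \frac{1}{2}\right) 3 = - \frac{3}{2} \approx -1.5$)
$z{\left(h,I \right)} = 3 I \left(I + h\right)$ ($z{\left(h,I \right)} = I \left(I + h\right) 3 = 3 I \left(I + h\right)$)
$j = 15$ ($j = \left(\left(- \frac{3}{2 \left(-6\right)} + \frac{7}{4}\right) + 13\right) + 0 = \left(\left(\left(- \frac{3}{2}\right) \left(- \frac{1}{6}\right) + 7 \cdot \frac{1}{4}\right) + 13\right) + 0 = \left(\left(\frac{1}{4} + \frac{7}{4}\right) + 13\right) + 0 = \left(2 + 13\right) + 0 = 15 + 0 = 15$)
$j z{\left(-23,2 \right)} = 15 \cdot 3 \cdot 2 \left(2 - 23\right) = 15 \cdot 3 \cdot 2 \left(-21\right) = 15 \left(-126\right) = -1890$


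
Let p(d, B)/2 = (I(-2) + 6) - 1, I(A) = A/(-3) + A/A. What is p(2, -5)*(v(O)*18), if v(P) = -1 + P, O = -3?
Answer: -960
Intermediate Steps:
I(A) = 1 - A/3 (I(A) = A*(-⅓) + 1 = -A/3 + 1 = 1 - A/3)
p(d, B) = 40/3 (p(d, B) = 2*(((1 - ⅓*(-2)) + 6) - 1) = 2*(((1 + ⅔) + 6) - 1) = 2*((5/3 + 6) - 1) = 2*(23/3 - 1) = 2*(20/3) = 40/3)
p(2, -5)*(v(O)*18) = 40*((-1 - 3)*18)/3 = 40*(-4*18)/3 = (40/3)*(-72) = -960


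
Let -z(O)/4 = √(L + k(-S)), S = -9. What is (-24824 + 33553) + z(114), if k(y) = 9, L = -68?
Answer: 8729 - 4*I*√59 ≈ 8729.0 - 30.725*I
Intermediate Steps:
z(O) = -4*I*√59 (z(O) = -4*√(-68 + 9) = -4*I*√59)
(-24824 + 33553) + z(114) = (-24824 + 33553) - 4*I*√59 = 8729 - 4*I*√59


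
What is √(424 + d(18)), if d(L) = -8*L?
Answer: 2*√70 ≈ 16.733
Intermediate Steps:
√(424 + d(18)) = √(424 - 8*18) = √(424 - 144) = √280 = 2*√70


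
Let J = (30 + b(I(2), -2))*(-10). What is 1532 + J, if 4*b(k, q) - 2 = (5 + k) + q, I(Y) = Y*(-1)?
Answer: 2449/2 ≈ 1224.5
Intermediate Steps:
I(Y) = -Y
b(k, q) = 7/4 + k/4 + q/4 (b(k, q) = ½ + ((5 + k) + q)/4 = ½ + (5 + k + q)/4 = ½ + (5/4 + k/4 + q/4) = 7/4 + k/4 + q/4)
J = -615/2 (J = (30 + (7/4 + (-1*2)/4 + (¼)*(-2)))*(-10) = (30 + (7/4 + (¼)*(-2) - ½))*(-10) = (30 + (7/4 - ½ - ½))*(-10) = (30 + ¾)*(-10) = (123/4)*(-10) = -615/2 ≈ -307.50)
1532 + J = 1532 - 615/2 = 2449/2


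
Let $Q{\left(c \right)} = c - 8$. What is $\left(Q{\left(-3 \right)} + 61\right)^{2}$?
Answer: $2500$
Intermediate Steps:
$Q{\left(c \right)} = -8 + c$ ($Q{\left(c \right)} = c - 8 = -8 + c$)
$\left(Q{\left(-3 \right)} + 61\right)^{2} = \left(\left(-8 - 3\right) + 61\right)^{2} = \left(-11 + 61\right)^{2} = 50^{2} = 2500$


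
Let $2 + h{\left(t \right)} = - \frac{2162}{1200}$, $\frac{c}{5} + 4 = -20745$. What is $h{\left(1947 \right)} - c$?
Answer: $\frac{62244719}{600} \approx 1.0374 \cdot 10^{5}$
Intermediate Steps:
$c = -103745$ ($c = -20 + 5 \left(-20745\right) = -20 - 103725 = -103745$)
$h{\left(t \right)} = - \frac{2281}{600}$ ($h{\left(t \right)} = -2 - \frac{2162}{1200} = -2 - \frac{1081}{600} = - \frac{2281}{600}$)
$h{\left(1947 \right)} - c = - \frac{2281}{600} - -103745 = - \frac{2281}{600} + 103745 = \frac{62244719}{600}$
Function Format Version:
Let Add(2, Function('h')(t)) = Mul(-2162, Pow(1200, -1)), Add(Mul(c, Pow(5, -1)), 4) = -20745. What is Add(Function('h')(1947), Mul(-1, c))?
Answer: Rational(62244719, 600) ≈ 1.0374e+5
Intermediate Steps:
c = -103745 (c = Add(-20, Mul(5, -20745)) = Add(-20, -103725) = -103745)
Function('h')(t) = Rational(-2281, 600) (Function('h')(t) = Add(-2, Mul(-2162, Pow(1200, -1))) = Add(-2, Mul(-2162, Rational(1, 1200))) = Add(-2, Rational(-1081, 600)) = Rational(-2281, 600))
Add(Function('h')(1947), Mul(-1, c)) = Add(Rational(-2281, 600), Mul(-1, -103745)) = Add(Rational(-2281, 600), 103745) = Rational(62244719, 600)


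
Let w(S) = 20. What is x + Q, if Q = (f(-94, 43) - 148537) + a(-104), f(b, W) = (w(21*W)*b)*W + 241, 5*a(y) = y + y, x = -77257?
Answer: -1532173/5 ≈ -3.0643e+5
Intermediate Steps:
a(y) = 2*y/5 (a(y) = (y + y)/5 = (2*y)/5 = 2*y/5)
f(b, W) = 241 + 20*W*b (f(b, W) = (20*b)*W + 241 = 20*W*b + 241 = 241 + 20*W*b)
Q = -1145888/5 (Q = ((241 + 20*43*(-94)) - 148537) + (⅖)*(-104) = ((241 - 80840) - 148537) - 208/5 = (-80599 - 148537) - 208/5 = -229136 - 208/5 = -1145888/5 ≈ -2.2918e+5)
x + Q = -77257 - 1145888/5 = -1532173/5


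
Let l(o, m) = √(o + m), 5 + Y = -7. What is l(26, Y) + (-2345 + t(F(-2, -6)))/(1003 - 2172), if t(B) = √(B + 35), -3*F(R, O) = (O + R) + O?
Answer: 335/167 + √14 - √357/3507 ≈ 5.7423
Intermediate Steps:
F(R, O) = -2*O/3 - R/3 (F(R, O) = -((O + R) + O)/3 = -(R + 2*O)/3 = -2*O/3 - R/3)
t(B) = √(35 + B)
Y = -12 (Y = -5 - 7 = -12)
l(o, m) = √(m + o)
l(26, Y) + (-2345 + t(F(-2, -6)))/(1003 - 2172) = √(-12 + 26) + (-2345 + √(35 + (-⅔*(-6) - ⅓*(-2))))/(1003 - 2172) = √14 + (-2345 + √(35 + (4 + ⅔)))/(-1169) = √14 + (-2345 + √(35 + 14/3))*(-1/1169) = √14 + (-2345 + √(119/3))*(-1/1169) = √14 + (-2345 + √357/3)*(-1/1169) = √14 + (335/167 - √357/3507) = 335/167 + √14 - √357/3507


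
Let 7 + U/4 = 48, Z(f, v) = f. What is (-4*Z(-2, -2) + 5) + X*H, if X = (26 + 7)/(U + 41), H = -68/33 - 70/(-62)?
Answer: 81662/6355 ≈ 12.850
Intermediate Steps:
U = 164 (U = -28 + 4*48 = -28 + 192 = 164)
H = -953/1023 (H = -68*1/33 - 70*(-1/62) = -68/33 + 35/31 = -953/1023 ≈ -0.93157)
X = 33/205 (X = (26 + 7)/(164 + 41) = 33/205 ≈ 0.16098)
(-4*Z(-2, -2) + 5) + X*H = (-4*(-2) + 5) + (33/205)*(-953/1023) = (8 + 5) - 953/6355 = 13 - 953/6355 = 81662/6355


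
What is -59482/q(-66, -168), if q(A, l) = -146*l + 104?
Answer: -29741/12316 ≈ -2.4148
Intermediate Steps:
q(A, l) = 104 - 146*l
-59482/q(-66, -168) = -59482/(104 - 146*(-168)) = -59482/(104 + 24528) = -59482/24632 = -59482*1/24632 = -29741/12316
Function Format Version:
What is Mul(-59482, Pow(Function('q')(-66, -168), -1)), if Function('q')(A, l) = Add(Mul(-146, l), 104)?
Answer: Rational(-29741, 12316) ≈ -2.4148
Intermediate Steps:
Function('q')(A, l) = Add(104, Mul(-146, l))
Mul(-59482, Pow(Function('q')(-66, -168), -1)) = Mul(-59482, Pow(Add(104, Mul(-146, -168)), -1)) = Mul(-59482, Pow(Add(104, 24528), -1)) = Mul(-59482, Pow(24632, -1)) = Mul(-59482, Rational(1, 24632)) = Rational(-29741, 12316)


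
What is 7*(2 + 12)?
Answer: 98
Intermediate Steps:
7*(2 + 12) = 7*14 = 98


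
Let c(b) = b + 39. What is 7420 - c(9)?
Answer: 7372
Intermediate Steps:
c(b) = 39 + b
7420 - c(9) = 7420 - (39 + 9) = 7420 - 1*48 = 7420 - 48 = 7372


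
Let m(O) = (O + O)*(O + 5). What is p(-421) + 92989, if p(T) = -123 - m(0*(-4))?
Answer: 92866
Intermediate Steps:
m(O) = 2*O*(5 + O) (m(O) = (2*O)*(5 + O) = 2*O*(5 + O))
p(T) = -123 (p(T) = -123 - 2*0*(-4)*(5 + 0*(-4)) = -123 - 2*0*(5 + 0) = -123 - 2*0*5 = -123 - 1*0 = -123 + 0 = -123)
p(-421) + 92989 = -123 + 92989 = 92866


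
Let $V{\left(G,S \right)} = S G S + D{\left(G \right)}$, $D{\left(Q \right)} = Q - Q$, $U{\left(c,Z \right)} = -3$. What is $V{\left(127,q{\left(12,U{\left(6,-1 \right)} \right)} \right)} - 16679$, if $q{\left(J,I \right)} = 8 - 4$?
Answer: $-14647$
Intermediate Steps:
$q{\left(J,I \right)} = 4$ ($q{\left(J,I \right)} = 8 - 4 = 4$)
$D{\left(Q \right)} = 0$
$V{\left(G,S \right)} = G S^{2}$ ($V{\left(G,S \right)} = S G S + 0 = G S S + 0 = G S^{2} + 0 = G S^{2}$)
$V{\left(127,q{\left(12,U{\left(6,-1 \right)} \right)} \right)} - 16679 = 127 \cdot 4^{2} - 16679 = 127 \cdot 16 - 16679 = 2032 - 16679 = -14647$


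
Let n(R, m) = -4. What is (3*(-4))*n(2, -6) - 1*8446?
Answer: -8398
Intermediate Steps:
(3*(-4))*n(2, -6) - 1*8446 = (3*(-4))*(-4) - 1*8446 = -12*(-4) - 8446 = 48 - 8446 = -8398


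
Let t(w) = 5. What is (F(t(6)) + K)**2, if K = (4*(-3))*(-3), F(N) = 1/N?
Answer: 32761/25 ≈ 1310.4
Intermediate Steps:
K = 36 (K = -12*(-3) = 36)
(F(t(6)) + K)**2 = (1/5 + 36)**2 = (181/5)**2 = 32761/25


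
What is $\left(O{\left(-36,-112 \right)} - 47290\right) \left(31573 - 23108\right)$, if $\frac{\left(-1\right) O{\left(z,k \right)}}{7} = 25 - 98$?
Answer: $-395984235$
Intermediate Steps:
$O{\left(z,k \right)} = 511$ ($O{\left(z,k \right)} = - 7 \left(25 - 98\right) = \left(-7\right) \left(-73\right) = 511$)
$\left(O{\left(-36,-112 \right)} - 47290\right) \left(31573 - 23108\right) = \left(511 - 47290\right) \left(31573 - 23108\right) = \left(-46779\right) 8465 = -395984235$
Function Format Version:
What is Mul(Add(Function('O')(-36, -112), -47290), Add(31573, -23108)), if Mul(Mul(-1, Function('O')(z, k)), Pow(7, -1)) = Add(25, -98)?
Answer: -395984235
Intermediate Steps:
Function('O')(z, k) = 511 (Function('O')(z, k) = Mul(-7, Add(25, -98)) = Mul(-7, -73) = 511)
Mul(Add(Function('O')(-36, -112), -47290), Add(31573, -23108)) = Mul(Add(511, -47290), Add(31573, -23108)) = Mul(-46779, 8465) = -395984235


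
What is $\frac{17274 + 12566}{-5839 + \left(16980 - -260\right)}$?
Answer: $\frac{29840}{11401} \approx 2.6173$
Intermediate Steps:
$\frac{17274 + 12566}{-5839 + \left(16980 - -260\right)} = \frac{29840}{-5839 + \left(16980 + 260\right)} = \frac{29840}{-5839 + 17240} = \frac{29840}{11401}$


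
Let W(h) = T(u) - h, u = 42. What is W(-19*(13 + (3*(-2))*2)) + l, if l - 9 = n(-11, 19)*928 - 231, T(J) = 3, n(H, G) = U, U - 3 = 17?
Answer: 18360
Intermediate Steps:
U = 20 (U = 3 + 17 = 20)
n(H, G) = 20
W(h) = 3 - h
l = 18338 (l = 9 + (20*928 - 231) = 9 + (18560 - 231) = 9 + 18329 = 18338)
W(-19*(13 + (3*(-2))*2)) + l = (3 - (-19)*(13 + (3*(-2))*2)) + 18338 = (3 - (-19)*(13 - 6*2)) + 18338 = (3 - (-19)*(13 - 12)) + 18338 = (3 - (-19)) + 18338 = (3 - 1*(-19)) + 18338 = (3 + 19) + 18338 = 22 + 18338 = 18360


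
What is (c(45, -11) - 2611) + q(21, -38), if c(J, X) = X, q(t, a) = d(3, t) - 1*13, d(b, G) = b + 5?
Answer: -2627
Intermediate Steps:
d(b, G) = 5 + b
q(t, a) = -5 (q(t, a) = (5 + 3) - 1*13 = 8 - 13 = -5)
(c(45, -11) - 2611) + q(21, -38) = (-11 - 2611) - 5 = -2622 - 5 = -2627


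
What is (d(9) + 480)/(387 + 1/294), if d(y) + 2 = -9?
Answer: 137886/113779 ≈ 1.2119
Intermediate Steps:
d(y) = -11 (d(y) = -2 - 9 = -11)
(d(9) + 480)/(387 + 1/294) = (-11 + 480)/(387 + 1/294) = 469/(387 + 1/294) = 469/(113779/294) = 469*(294/113779) = 137886/113779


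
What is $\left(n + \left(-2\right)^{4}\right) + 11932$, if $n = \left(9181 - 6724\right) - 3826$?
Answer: $10579$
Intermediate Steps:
$n = -1369$ ($n = 2457 - 3826 = -1369$)
$\left(n + \left(-2\right)^{4}\right) + 11932 = \left(-1369 + \left(-2\right)^{4}\right) + 11932 = \left(-1369 + 16\right) + 11932 = -1353 + 11932 = 10579$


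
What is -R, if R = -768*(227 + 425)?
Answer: 500736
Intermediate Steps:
R = -500736 (R = -768*652 = -500736)
-R = -1*(-500736) = 500736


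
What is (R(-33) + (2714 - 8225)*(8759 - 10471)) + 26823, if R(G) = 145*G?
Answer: 9456870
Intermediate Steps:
(R(-33) + (2714 - 8225)*(8759 - 10471)) + 26823 = (145*(-33) + (2714 - 8225)*(8759 - 10471)) + 26823 = (-4785 - 5511*(-1712)) + 26823 = (-4785 + 9434832) + 26823 = 9430047 + 26823 = 9456870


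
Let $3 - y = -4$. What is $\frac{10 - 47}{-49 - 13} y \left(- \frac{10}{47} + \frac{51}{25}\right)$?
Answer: $\frac{556073}{72850} \approx 7.6331$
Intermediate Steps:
$y = 7$ ($y = 3 - -4 = 3 + 4 = 7$)
$\frac{10 - 47}{-49 - 13} y \left(- \frac{10}{47} + \frac{51}{25}\right) = \frac{10 - 47}{-49 - 13} \cdot 7 \left(- \frac{10}{47} + \frac{51}{25}\right) = - \frac{37}{-62} \cdot 7 \left(\left(-10\right) \frac{1}{47} + 51 \cdot \frac{1}{25}\right) = \left(-37\right) \left(- \frac{1}{62}\right) 7 \left(- \frac{10}{47} + \frac{51}{25}\right) = \frac{37}{62} \cdot 7 \cdot \frac{2147}{1175} = \frac{259}{62} \cdot \frac{2147}{1175} = \frac{556073}{72850}$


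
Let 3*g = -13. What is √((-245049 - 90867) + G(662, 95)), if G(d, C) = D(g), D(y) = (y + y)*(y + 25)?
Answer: 2*I*√756214/3 ≈ 579.74*I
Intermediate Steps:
g = -13/3 (g = (⅓)*(-13) = -13/3 ≈ -4.3333)
D(y) = 2*y*(25 + y) (D(y) = (2*y)*(25 + y) = 2*y*(25 + y))
G(d, C) = -1612/9 (G(d, C) = 2*(-13/3)*(25 - 13/3) = 2*(-13/3)*(62/3) = -1612/9)
√((-245049 - 90867) + G(662, 95)) = √((-245049 - 90867) - 1612/9) = √(-335916 - 1612/9) = √(-3024856/9) = 2*I*√756214/3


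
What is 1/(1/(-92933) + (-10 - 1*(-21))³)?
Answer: 92933/123693822 ≈ 0.00075131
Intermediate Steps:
1/(1/(-92933) + (-10 - 1*(-21))³) = 1/(-1/92933 + (-10 + 21)³) = 1/(-1/92933 + 11³) = 1/(-1/92933 + 1331) = 1/(123693822/92933) = 92933/123693822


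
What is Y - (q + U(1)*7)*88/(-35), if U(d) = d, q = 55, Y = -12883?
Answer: -445449/35 ≈ -12727.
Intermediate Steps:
Y - (q + U(1)*7)*88/(-35) = -12883 - (55 + 1*7)*88/(-35) = -12883 - (55 + 7)*88*(-1/35) = -12883 - 62*(-88)/35 = -12883 - 1*(-5456/35) = -12883 + 5456/35 = -445449/35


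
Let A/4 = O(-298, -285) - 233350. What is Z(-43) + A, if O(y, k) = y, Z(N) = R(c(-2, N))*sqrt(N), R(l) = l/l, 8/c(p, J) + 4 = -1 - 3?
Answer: -934592 + I*sqrt(43) ≈ -9.3459e+5 + 6.5574*I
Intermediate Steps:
c(p, J) = -1 (c(p, J) = 8/(-4 + (-1 - 3)) = 8/(-4 - 4) = 8/(-8) = 8*(-1/8) = -1)
R(l) = 1
Z(N) = sqrt(N) (Z(N) = 1*sqrt(N) = sqrt(N))
A = -934592 (A = 4*(-298 - 233350) = 4*(-233648) = -934592)
Z(-43) + A = sqrt(-43) - 934592 = I*sqrt(43) - 934592 = -934592 + I*sqrt(43)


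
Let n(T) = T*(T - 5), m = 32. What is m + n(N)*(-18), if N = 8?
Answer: -400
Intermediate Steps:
n(T) = T*(-5 + T)
m + n(N)*(-18) = 32 + (8*(-5 + 8))*(-18) = 32 + (8*3)*(-18) = 32 + 24*(-18) = 32 - 432 = -400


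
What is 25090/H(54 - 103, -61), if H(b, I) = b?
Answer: -25090/49 ≈ -512.04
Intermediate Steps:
25090/H(54 - 103, -61) = 25090/(54 - 103) = 25090/(-49) = 25090*(-1/49) = -25090/49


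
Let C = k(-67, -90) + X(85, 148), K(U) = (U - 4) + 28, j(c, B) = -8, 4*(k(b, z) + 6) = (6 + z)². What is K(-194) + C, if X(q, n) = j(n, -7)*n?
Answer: 404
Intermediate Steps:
k(b, z) = -6 + (6 + z)²/4
K(U) = 24 + U (K(U) = (-4 + U) + 28 = 24 + U)
X(q, n) = -8*n
C = 574 (C = (-6 + (6 - 90)²/4) - 8*148 = (-6 + (¼)*(-84)²) - 1184 = (-6 + (¼)*7056) - 1184 = (-6 + 1764) - 1184 = 1758 - 1184 = 574)
K(-194) + C = (24 - 194) + 574 = -170 + 574 = 404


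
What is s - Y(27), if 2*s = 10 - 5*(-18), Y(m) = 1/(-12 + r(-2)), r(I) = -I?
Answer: 501/10 ≈ 50.100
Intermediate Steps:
Y(m) = -⅒ (Y(m) = 1/(-12 - 1*(-2)) = 1/(-12 + 2) = 1/(-10) = -⅒)
s = 50 (s = (10 - 5*(-18))/2 = (10 + 90)/2 = (½)*100 = 50)
s - Y(27) = 50 - 1*(-⅒) = 50 + ⅒ = 501/10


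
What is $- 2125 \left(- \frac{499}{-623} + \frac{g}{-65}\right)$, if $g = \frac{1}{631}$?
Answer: $- \frac{8697991350}{5110469} \approx -1702.0$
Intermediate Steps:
$g = \frac{1}{631} \approx 0.0015848$
$- 2125 \left(- \frac{499}{-623} + \frac{g}{-65}\right) = - 2125 \left(- \frac{499}{-623} + \frac{1}{631 \left(-65\right)}\right) = - 2125 \left(\left(-499\right) \left(- \frac{1}{623}\right) + \frac{1}{631} \left(- \frac{1}{65}\right)\right) = - 2125 \left(\frac{499}{623} - \frac{1}{41015}\right) = \left(-2125\right) \frac{20465862}{25552345} = - \frac{8697991350}{5110469}$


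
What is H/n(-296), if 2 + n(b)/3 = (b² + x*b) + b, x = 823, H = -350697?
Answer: 116899/156290 ≈ 0.74796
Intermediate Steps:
n(b) = -6 + 3*b² + 2472*b (n(b) = -6 + 3*((b² + 823*b) + b) = -6 + 3*(b² + 824*b) = -6 + (3*b² + 2472*b) = -6 + 3*b² + 2472*b)
H/n(-296) = -350697/(-6 + 3*(-296)² + 2472*(-296)) = -350697/(-6 + 3*87616 - 731712) = -350697/(-6 + 262848 - 731712) = -350697/(-468870) = -350697*(-1/468870) = 116899/156290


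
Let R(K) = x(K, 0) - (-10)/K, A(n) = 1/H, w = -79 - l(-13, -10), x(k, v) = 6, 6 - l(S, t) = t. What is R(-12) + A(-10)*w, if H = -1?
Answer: 601/6 ≈ 100.17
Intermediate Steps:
l(S, t) = 6 - t
w = -95 (w = -79 - (6 - 1*(-10)) = -79 - (6 + 10) = -79 - 1*16 = -79 - 16 = -95)
A(n) = -1 (A(n) = 1/(-1) = -1)
R(K) = 6 + 10/K (R(K) = 6 - (-10)/K = 6 + 10/K)
R(-12) + A(-10)*w = (6 + 10/(-12)) - 1*(-95) = (6 + 10*(-1/12)) + 95 = (6 - ⅚) + 95 = 31/6 + 95 = 601/6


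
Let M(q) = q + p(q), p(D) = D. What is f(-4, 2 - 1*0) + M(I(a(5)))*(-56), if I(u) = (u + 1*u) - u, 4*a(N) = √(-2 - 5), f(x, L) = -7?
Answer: -7 - 28*I*√7 ≈ -7.0 - 74.081*I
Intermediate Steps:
a(N) = I*√7/4 (a(N) = √(-2 - 5)/4 = √(-7)/4 = (I*√7)/4 = I*√7/4)
I(u) = u (I(u) = (u + u) - u = 2*u - u = u)
M(q) = 2*q (M(q) = q + q = 2*q)
f(-4, 2 - 1*0) + M(I(a(5)))*(-56) = -7 + (2*(I*√7/4))*(-56) = -7 + (I*√7/2)*(-56) = -7 - 28*I*√7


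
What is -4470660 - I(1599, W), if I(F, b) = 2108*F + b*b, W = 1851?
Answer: -11267553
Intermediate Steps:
I(F, b) = b² + 2108*F (I(F, b) = 2108*F + b² = b² + 2108*F)
-4470660 - I(1599, W) = -4470660 - (1851² + 2108*1599) = -4470660 - (3426201 + 3370692) = -4470660 - 1*6796893 = -4470660 - 6796893 = -11267553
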